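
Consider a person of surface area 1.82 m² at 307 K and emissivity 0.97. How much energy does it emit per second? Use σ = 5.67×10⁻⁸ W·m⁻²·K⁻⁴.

P = εσAT⁴ = 0.97 × 5.67×10⁻⁸ × 1.82 × (307)⁴ = 0.97 × 5.67×10⁻⁸ × 1.82 × 8.88×10^9.
P = 889 W.

P ≈ 889 W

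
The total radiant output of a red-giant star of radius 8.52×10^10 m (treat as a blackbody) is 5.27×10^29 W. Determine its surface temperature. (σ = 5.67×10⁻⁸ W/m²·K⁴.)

A = 4πr² = 4π × (8.52×10^10)² = 9.12×10^22 m².
From P = σAT⁴, T = (P / σA)^(1/4) = (5.27×10^29 / (5.67×10⁻⁸ × 9.12×10^22))^(1/4).
T = (1.02×10^14)^(1/4) = 3180 K.

T ≈ 3180 K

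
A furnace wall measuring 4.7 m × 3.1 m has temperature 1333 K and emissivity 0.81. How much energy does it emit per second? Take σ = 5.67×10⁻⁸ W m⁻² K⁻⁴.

A = 4.7 × 3.1 = 14.6 m².
Stefan–Boltzmann: P = εσAT⁴ = 0.81 × 5.67×10⁻⁸ × 14.6 × (1333)⁴ = 0.81 × 5.67×10⁻⁸ × 14.6 × 3.16×10^12.
P = 2.11×10^6 W.

P ≈ 2.11×10^6 W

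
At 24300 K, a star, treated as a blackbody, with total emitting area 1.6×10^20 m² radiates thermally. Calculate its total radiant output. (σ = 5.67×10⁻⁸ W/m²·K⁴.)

P ≈ 3.16×10^30 W

P = σAT⁴ = 5.67×10⁻⁸ × 1.60×10^20 × (24300)⁴ = 5.67×10⁻⁸ × 1.60×10^20 × 3.49×10^17.
P = 3.16×10^30 W.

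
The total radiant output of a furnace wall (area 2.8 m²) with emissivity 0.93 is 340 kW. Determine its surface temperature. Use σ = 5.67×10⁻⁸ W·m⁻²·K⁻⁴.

T ≈ 1230 K

From P = εσAT⁴, T = (P / εσA)^(1/4) = (3.40×10^5 / (0.93 × 5.67×10⁻⁸ × 2.80))^(1/4).
T = (2.30×10^12)^(1/4) = 1230 K.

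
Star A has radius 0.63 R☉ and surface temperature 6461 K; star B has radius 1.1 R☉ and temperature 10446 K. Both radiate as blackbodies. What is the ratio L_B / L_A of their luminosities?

L_B/L_A ≈ 20.8

L = 4πR²σT⁴ ∝ R²T⁴, so L_B/L_A = (1.1/0.63)² × (10446/6461)⁴ = 3.05 × 6.83 = 20.8.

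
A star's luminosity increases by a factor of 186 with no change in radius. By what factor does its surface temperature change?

factor ≈ 3.69

P ∝ T⁴ ⇒ T ∝ P^(1/4), so T scales by (186)^(1/4) = 3.69.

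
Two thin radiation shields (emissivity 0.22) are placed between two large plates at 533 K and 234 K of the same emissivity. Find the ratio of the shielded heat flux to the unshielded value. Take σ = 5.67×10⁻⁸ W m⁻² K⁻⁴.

With N identical shields there are N+1 = 3 gaps in series, each with the same radiative resistance, so the flux falls to 1/(N+1) of its unshielded value.

ratio ≈ 0.333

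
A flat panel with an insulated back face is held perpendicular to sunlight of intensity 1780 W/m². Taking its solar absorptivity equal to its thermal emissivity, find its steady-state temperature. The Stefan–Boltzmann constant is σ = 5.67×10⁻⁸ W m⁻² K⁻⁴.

T ≈ 421 K

Absorbed flux αS = emitted flux εσT⁴ (one radiating face); with α = ε, T = (S/σ)^(1/4).
T = (1780 / 5.67×10⁻⁸)^(1/4) = (3.14×10^10)^(1/4).
T = 421 K.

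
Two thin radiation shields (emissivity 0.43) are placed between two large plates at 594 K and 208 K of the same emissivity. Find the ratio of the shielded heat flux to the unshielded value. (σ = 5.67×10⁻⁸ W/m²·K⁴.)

With N identical shields there are N+1 = 3 gaps in series, each with the same radiative resistance, so the flux falls to 1/(N+1) of its unshielded value.

ratio ≈ 0.333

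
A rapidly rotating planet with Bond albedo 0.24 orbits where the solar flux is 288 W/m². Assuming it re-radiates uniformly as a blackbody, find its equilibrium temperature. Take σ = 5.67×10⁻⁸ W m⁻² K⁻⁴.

T ≈ 176 K

Power absorbed = (1−a)S·πR²; power emitted = 4πR²σT⁴. Equating and cancelling πR²:
T = ((1−a)S / 4σ)^(1/4) = (219 / (4 × 5.67×10⁻⁸))^(1/4) = (9.65×10^8)^(1/4).
T = 176 K.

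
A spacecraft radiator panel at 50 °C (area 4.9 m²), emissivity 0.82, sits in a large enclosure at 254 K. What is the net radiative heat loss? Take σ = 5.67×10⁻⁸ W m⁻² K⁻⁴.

Convert: 50 °C = 323 K.
Q = εσA(T⁴ − T_s⁴). T⁴ − T_s⁴ = (323)⁴ − (254)⁴ = 1.09×10^10 − 4.16×10^9 = 6.72×10^9 K⁴.
Q = 0.82 × 5.67×10⁻⁸ × 4.90 × 6.72×10^9 = 1530 W.

Q ≈ 1530 W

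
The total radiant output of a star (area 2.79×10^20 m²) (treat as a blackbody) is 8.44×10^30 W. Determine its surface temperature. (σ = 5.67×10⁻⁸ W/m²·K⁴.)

From P = σAT⁴, T = (P / σA)^(1/4) = (8.44×10^30 / (5.67×10⁻⁸ × 2.79×10^20))^(1/4).
T = (5.34×10^17)^(1/4) = 27000 K.

T ≈ 27000 K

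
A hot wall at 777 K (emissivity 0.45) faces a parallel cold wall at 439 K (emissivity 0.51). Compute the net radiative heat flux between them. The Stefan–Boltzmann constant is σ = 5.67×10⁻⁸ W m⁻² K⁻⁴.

For two large parallel gray plates, q = σ(T₁⁴ − T₂⁴) / (1/ε₁ + 1/ε₂ − 1).
1/ε₁ + 1/ε₂ − 1 = 1/0.45 + 1/0.51 − 1 = 3.183.
T₁⁴ − T₂⁴ = 3.64×10^11 − 3.71×10^10 = 3.27×10^11 K⁴.
q = 5.67×10⁻⁸ × 3.27×10^11 / 3.183 = 5830 W/m².

q ≈ 5830 W/m²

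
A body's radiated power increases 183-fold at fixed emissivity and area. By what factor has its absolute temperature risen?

P ∝ T⁴ ⇒ T ∝ P^(1/4), so T scales by (183)^(1/4) = 3.68.

factor ≈ 3.68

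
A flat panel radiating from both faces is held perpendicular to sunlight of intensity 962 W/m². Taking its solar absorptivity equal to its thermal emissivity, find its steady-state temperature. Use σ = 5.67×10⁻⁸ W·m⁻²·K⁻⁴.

Absorbed flux αS = emitted flux 2εσT⁴ per unit area; with α = ε this gives T = (S/2σ)^(1/4).
T = (962 / (2 × 5.67×10⁻⁸))^(1/4) = (8.48×10^9)^(1/4).
T = 303 K.

T ≈ 303 K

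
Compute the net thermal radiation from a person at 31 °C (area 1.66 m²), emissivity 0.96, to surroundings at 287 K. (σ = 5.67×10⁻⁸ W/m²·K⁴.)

Convert: 31 °C = 304 K.
Q = εσA(T⁴ − T_s⁴). T⁴ − T_s⁴ = (304)⁴ − (287)⁴ = 8.54×10^9 − 6.78×10^9 = 1.76×10^9 K⁴.
Q = 0.96 × 5.67×10⁻⁸ × 1.66 × 1.76×10^9 = 159 W.

Q ≈ 159 W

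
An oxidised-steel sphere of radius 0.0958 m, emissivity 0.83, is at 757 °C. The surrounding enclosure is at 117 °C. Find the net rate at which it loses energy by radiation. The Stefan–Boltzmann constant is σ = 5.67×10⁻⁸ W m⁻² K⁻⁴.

Q ≈ 5980 W

A = 4πr² = 4π × (0.0958)² = 0.115 m².
Convert: 757 °C = 1030 K; 117 °C = 390 K.
Q = εσA(T⁴ − T_s⁴). T⁴ − T_s⁴ = (1030)⁴ − (390)⁴ = 1.13×10^12 − 2.31×10^10 = 1.10×10^12 K⁴.
Q = 0.83 × 5.67×10⁻⁸ × 0.115 × 1.10×10^12 = 5980 W.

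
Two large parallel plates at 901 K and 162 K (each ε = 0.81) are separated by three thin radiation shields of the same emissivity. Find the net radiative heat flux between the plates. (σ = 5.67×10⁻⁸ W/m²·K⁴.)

Each of the 4 gaps contributes resistance (2/ε − 1) = 2/0.81 − 1 = 1.469; total = 5.877.
q = σ(T₁⁴ − T₂⁴) / 5.877 = 5.67×10⁻⁸ × 6.58×10^11 / 5.877 = 6350 W/m².

q ≈ 6350 W/m²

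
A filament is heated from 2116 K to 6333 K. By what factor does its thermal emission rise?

P ∝ T⁴, so the ratio is (6333/2116)⁴ = (2.993)⁴ = 80.2.

ratio ≈ 80.2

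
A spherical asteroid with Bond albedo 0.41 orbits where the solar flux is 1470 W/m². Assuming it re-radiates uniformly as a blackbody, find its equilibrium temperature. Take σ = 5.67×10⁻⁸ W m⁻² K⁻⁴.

T ≈ 249 K

Power absorbed = (1−a)S·πR²; power emitted = 4πR²σT⁴. Equating and cancelling πR²:
T = ((1−a)S / 4σ)^(1/4) = (867 / (4 × 5.67×10⁻⁸))^(1/4) = (3.82×10^9)^(1/4).
T = 249 K.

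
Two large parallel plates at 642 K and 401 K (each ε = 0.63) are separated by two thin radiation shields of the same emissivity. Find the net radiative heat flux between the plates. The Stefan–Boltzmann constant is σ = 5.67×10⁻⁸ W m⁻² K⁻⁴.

Each of the 3 gaps contributes resistance (2/ε − 1) = 2/0.63 − 1 = 2.175; total = 6.524.
q = σ(T₁⁴ − T₂⁴) / 6.524 = 5.67×10⁻⁸ × 1.44×10^11 / 6.524 = 1250 W/m².

q ≈ 1250 W/m²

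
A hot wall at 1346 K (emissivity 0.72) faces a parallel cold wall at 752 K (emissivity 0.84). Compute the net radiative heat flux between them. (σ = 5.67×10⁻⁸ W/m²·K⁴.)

For two large parallel gray plates, q = σ(T₁⁴ − T₂⁴) / (1/ε₁ + 1/ε₂ − 1).
1/ε₁ + 1/ε₂ − 1 = 1/0.72 + 1/0.84 − 1 = 1.579.
T₁⁴ − T₂⁴ = 3.28×10^12 − 3.20×10^11 = 2.96×10^12 K⁴.
q = 5.67×10⁻⁸ × 2.96×10^12 / 1.579 = 1.06×10^5 W/m².

q ≈ 1.06×10^5 W/m²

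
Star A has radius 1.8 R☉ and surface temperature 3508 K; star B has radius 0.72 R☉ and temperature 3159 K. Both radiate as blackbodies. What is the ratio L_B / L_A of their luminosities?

L_B/L_A ≈ 0.105

L = 4πR²σT⁴ ∝ R²T⁴, so L_B/L_A = (0.72/1.8)² × (3159/3508)⁴ = 0.160 × 0.658 = 0.105.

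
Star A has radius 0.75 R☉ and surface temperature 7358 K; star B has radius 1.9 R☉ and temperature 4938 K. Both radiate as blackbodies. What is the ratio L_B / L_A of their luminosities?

L = 4πR²σT⁴ ∝ R²T⁴, so L_B/L_A = (1.9/0.75)² × (4938/7358)⁴ = 6.42 × 0.203 = 1.30.

L_B/L_A ≈ 1.30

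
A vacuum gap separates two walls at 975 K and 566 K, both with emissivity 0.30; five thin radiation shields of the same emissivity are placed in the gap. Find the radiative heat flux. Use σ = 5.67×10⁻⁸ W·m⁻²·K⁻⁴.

q ≈ 1340 W/m²

Each of the 6 gaps contributes resistance (2/ε − 1) = 2/0.30 − 1 = 5.667; total = 34.00.
q = σ(T₁⁴ − T₂⁴) / 34.00 = 5.67×10⁻⁸ × 8.01×10^11 / 34.00 = 1340 W/m².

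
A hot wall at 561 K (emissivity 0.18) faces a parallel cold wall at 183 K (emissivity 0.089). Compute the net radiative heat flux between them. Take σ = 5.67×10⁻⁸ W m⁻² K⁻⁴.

For two large parallel gray plates, q = σ(T₁⁴ − T₂⁴) / (1/ε₁ + 1/ε₂ − 1).
1/ε₁ + 1/ε₂ − 1 = 1/0.18 + 1/0.089 − 1 = 15.79.
T₁⁴ − T₂⁴ = 9.90×10^10 − 1.12×10^9 = 9.79×10^10 K⁴.
q = 5.67×10⁻⁸ × 9.79×10^10 / 15.79 = 352 W/m².

q ≈ 352 W/m²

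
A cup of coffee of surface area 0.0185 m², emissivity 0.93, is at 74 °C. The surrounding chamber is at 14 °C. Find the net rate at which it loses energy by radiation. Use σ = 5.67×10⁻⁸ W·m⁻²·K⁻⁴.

Convert: 74 °C = 347 K; 14 °C = 287 K.
Q = εσA(T⁴ − T_s⁴). T⁴ − T_s⁴ = (347)⁴ − (287)⁴ = 1.45×10^10 − 6.78×10^9 = 7.71×10^9 K⁴.
Q = 0.93 × 5.67×10⁻⁸ × 0.0185 × 7.71×10^9 = 7.52 W.

Q ≈ 7.52 W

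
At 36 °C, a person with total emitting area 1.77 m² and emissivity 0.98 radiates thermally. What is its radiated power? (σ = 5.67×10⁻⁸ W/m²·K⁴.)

P ≈ 897 W

36 °C = 309 K.
Stefan–Boltzmann: P = εσAT⁴ = 0.98 × 5.67×10⁻⁸ × 1.77 × (309)⁴ = 0.98 × 5.67×10⁻⁸ × 1.77 × 9.12×10^9.
P = 897 W.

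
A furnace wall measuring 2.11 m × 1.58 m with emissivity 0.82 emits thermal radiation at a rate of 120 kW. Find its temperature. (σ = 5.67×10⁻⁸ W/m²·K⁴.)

A = 2.11 × 1.58 = 3.33 m².
From P = εσAT⁴, T = (P / εσA)^(1/4) = (1.20×10^5 / (0.82 × 5.67×10⁻⁸ × 3.33))^(1/4).
T = (7.74×10^11)^(1/4) = 938 K.

T ≈ 938 K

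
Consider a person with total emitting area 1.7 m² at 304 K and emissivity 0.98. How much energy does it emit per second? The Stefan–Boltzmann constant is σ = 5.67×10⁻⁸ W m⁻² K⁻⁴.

P ≈ 807 W

P = εσAT⁴ = 0.98 × 5.67×10⁻⁸ × 1.70 × (304)⁴ = 0.98 × 5.67×10⁻⁸ × 1.70 × 8.54×10^9.
P = 807 W.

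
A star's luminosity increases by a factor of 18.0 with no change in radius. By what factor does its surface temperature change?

P ∝ T⁴ ⇒ T ∝ P^(1/4), so T scales by (18.0)^(1/4) = 2.06.

factor ≈ 2.06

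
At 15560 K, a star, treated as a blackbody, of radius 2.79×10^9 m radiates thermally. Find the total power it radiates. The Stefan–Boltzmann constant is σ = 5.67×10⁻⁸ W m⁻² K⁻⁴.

P ≈ 3.25×10^29 W

A = 4πr² = 4π × (2.79×10^9)² = 9.78×10^19 m².
P = σAT⁴ = 5.67×10⁻⁸ × 9.78×10^19 × (15560)⁴ = 5.67×10⁻⁸ × 9.78×10^19 × 5.86×10^16.
P = 3.25×10^29 W.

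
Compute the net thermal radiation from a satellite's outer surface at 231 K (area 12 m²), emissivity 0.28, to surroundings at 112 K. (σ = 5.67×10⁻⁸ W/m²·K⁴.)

Q = εσA(T⁴ − T_s⁴). T⁴ − T_s⁴ = (231)⁴ − (112)⁴ = 2.85×10^9 − 1.57×10^8 = 2.69×10^9 K⁴.
Q = 0.28 × 5.67×10⁻⁸ × 12.0 × 2.69×10^9 = 512 W.

Q ≈ 512 W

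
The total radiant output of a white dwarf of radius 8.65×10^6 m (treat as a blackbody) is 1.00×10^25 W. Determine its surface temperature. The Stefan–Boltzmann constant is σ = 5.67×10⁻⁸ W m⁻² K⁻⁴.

T ≈ 20800 K

A = 4πr² = 4π × (8.65×10^6)² = 9.40×10^14 m².
From P = σAT⁴, T = (P / σA)^(1/4) = (1.00×10^25 / (5.67×10⁻⁸ × 9.40×10^14))^(1/4).
T = (1.88×10^17)^(1/4) = 20800 K.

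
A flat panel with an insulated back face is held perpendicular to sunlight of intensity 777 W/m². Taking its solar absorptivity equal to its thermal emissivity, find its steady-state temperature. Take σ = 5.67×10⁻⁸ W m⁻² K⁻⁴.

T ≈ 342 K

Absorbed flux αS = emitted flux εσT⁴ (one radiating face); with α = ε, T = (S/σ)^(1/4).
T = (777 / 5.67×10⁻⁸)^(1/4) = (1.37×10^10)^(1/4).
T = 342 K.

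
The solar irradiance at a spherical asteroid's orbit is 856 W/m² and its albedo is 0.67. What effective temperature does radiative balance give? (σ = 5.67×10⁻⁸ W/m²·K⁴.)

T ≈ 188 K

Power absorbed = (1−a)S·πR²; power emitted = 4πR²σT⁴. Equating and cancelling πR²:
T = ((1−a)S / 4σ)^(1/4) = (282 / (4 × 5.67×10⁻⁸))^(1/4) = (1.25×10^9)^(1/4).
T = 188 K.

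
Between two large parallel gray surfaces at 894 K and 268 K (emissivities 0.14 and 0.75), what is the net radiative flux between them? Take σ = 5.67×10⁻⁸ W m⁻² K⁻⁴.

q ≈ 4810 W/m²

For two large parallel gray plates, q = σ(T₁⁴ − T₂⁴) / (1/ε₁ + 1/ε₂ − 1).
1/ε₁ + 1/ε₂ − 1 = 1/0.14 + 1/0.75 − 1 = 7.476.
T₁⁴ − T₂⁴ = 6.39×10^11 − 5.16×10^9 = 6.34×10^11 K⁴.
q = 5.67×10⁻⁸ × 6.34×10^11 / 7.476 = 4810 W/m².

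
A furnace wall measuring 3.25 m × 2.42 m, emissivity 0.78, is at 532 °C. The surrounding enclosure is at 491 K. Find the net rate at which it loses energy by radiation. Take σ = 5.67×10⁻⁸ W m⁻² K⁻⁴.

A = 3.25 × 2.42 = 7.87 m².
Convert: 532 °C = 805 K.
Q = εσA(T⁴ − T_s⁴). T⁴ − T_s⁴ = (805)⁴ − (491)⁴ = 4.20×10^11 − 5.81×10^10 = 3.62×10^11 K⁴.
Q = 0.78 × 5.67×10⁻⁸ × 7.87 × 3.62×10^11 = 1.26×10^5 W.

Q ≈ 1.26×10^5 W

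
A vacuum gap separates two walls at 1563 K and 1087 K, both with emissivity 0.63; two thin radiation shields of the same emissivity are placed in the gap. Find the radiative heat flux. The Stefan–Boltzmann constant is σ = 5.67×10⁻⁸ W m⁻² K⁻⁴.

q ≈ 39700 W/m²

Each of the 3 gaps contributes resistance (2/ε − 1) = 2/0.63 − 1 = 2.175; total = 6.524.
q = σ(T₁⁴ − T₂⁴) / 6.524 = 5.67×10⁻⁸ × 4.57×10^12 / 6.524 = 39700 W/m².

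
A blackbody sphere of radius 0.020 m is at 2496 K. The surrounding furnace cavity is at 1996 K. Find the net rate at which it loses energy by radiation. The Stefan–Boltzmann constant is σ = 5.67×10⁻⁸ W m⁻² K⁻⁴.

A = 4πr² = 4π × (0.020)² = 5.03×10^-3 m².
Q = σA(T⁴ − T_s⁴). T⁴ − T_s⁴ = (2496)⁴ − (1996)⁴ = 3.88×10^13 − 1.59×10^13 = 2.29×10^13 K⁴.
Q = 5.67×10⁻⁸ × 5.03×10^-3 × 2.29×10^13 = 6540 W.

Q ≈ 6540 W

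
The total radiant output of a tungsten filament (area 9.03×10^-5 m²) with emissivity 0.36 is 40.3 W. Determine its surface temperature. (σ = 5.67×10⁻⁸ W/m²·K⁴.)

T ≈ 2160 K

From P = εσAT⁴, T = (P / εσA)^(1/4) = (40.3 / (0.36 × 5.67×10⁻⁸ × 9.03×10^-5))^(1/4).
T = (2.19×10^13)^(1/4) = 2160 K.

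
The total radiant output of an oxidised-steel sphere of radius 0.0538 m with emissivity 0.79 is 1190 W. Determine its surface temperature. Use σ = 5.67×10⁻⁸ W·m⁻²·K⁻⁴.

T ≈ 924 K

A = 4πr² = 4π × (0.0538)² = 0.0364 m².
From P = εσAT⁴, T = (P / εσA)^(1/4) = (1190 / (0.79 × 5.67×10⁻⁸ × 0.0364))^(1/4).
T = (7.30×10^11)^(1/4) = 924 K.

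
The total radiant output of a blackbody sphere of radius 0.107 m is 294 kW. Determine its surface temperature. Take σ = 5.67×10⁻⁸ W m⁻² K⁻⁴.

A = 4πr² = 4π × (0.107)² = 0.144 m².
From P = σAT⁴, T = (P / σA)^(1/4) = (2.94×10^5 / (5.67×10⁻⁸ × 0.144))^(1/4).
T = (3.60×10^13)^(1/4) = 2450 K.

T ≈ 2450 K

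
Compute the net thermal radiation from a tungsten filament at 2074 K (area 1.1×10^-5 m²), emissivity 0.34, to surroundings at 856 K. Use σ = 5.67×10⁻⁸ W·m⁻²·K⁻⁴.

Q ≈ 3.81 W

Q = εσA(T⁴ − T_s⁴). T⁴ − T_s⁴ = (2074)⁴ − (856)⁴ = 1.85×10^13 − 5.37×10^11 = 1.80×10^13 K⁴.
Q = 0.34 × 5.67×10⁻⁸ × 1.10×10^-5 × 1.80×10^13 = 3.81 W.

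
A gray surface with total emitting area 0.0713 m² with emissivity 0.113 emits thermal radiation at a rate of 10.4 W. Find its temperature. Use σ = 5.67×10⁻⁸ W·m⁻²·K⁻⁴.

From P = εσAT⁴, T = (P / εσA)^(1/4) = (10.4 / (0.113 × 5.67×10⁻⁸ × 0.0713))^(1/4).
T = (2.28×10^10)^(1/4) = 388 K.

T ≈ 388 K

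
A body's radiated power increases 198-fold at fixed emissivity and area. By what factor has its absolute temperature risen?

P ∝ T⁴ ⇒ T ∝ P^(1/4), so T scales by (198)^(1/4) = 3.75.

factor ≈ 3.75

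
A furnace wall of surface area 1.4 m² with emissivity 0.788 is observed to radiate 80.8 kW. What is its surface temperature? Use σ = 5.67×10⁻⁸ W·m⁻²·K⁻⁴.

T ≈ 1070 K

From P = εσAT⁴, T = (P / εσA)^(1/4) = (80800 / (0.788 × 5.67×10⁻⁸ × 1.40))^(1/4).
T = (1.29×10^12)^(1/4) = 1070 K.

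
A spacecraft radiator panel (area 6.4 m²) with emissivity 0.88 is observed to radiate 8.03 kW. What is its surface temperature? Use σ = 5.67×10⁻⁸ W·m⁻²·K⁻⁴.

From P = εσAT⁴, T = (P / εσA)^(1/4) = (8030 / (0.88 × 5.67×10⁻⁸ × 6.40))^(1/4).
T = (2.51×10^10)^(1/4) = 398 K.

T ≈ 398 K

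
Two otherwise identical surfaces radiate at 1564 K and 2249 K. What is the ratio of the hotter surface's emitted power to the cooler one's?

ratio ≈ 4.28

P ∝ T⁴, so the ratio is (2249/1564)⁴ = (1.438)⁴ = 4.28.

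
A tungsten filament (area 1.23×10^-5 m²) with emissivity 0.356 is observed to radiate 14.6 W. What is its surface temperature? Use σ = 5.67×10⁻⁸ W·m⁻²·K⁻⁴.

T ≈ 2770 K

From P = εσAT⁴, T = (P / εσA)^(1/4) = (14.6 / (0.356 × 5.67×10⁻⁸ × 1.23×10^-5))^(1/4).
T = (5.88×10^13)^(1/4) = 2770 K.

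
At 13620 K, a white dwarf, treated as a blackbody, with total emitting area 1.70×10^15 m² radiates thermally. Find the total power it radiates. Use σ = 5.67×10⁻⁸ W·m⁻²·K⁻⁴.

P = σAT⁴ = 5.67×10⁻⁸ × 1.70×10^15 × (13620)⁴ = 5.67×10⁻⁸ × 1.70×10^15 × 3.44×10^16.
P = 3.32×10^24 W.

P ≈ 3.32×10^24 W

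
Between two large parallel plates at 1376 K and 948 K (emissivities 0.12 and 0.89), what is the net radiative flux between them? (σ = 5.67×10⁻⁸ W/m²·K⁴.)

For two large parallel gray plates, q = σ(T₁⁴ − T₂⁴) / (1/ε₁ + 1/ε₂ − 1).
1/ε₁ + 1/ε₂ − 1 = 1/0.12 + 1/0.89 − 1 = 8.457.
T₁⁴ − T₂⁴ = 3.58×10^12 − 8.08×10^11 = 2.78×10^12 K⁴.
q = 5.67×10⁻⁸ × 2.78×10^12 / 8.457 = 18600 W/m².

q ≈ 18600 W/m²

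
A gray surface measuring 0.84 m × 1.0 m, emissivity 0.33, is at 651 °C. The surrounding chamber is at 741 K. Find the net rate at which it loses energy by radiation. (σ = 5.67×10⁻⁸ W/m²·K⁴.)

A = 0.84 × 1.0 = 0.840 m².
Convert: 651 °C = 924 K.
Q = εσA(T⁴ − T_s⁴). T⁴ − T_s⁴ = (924)⁴ − (741)⁴ = 7.29×10^11 − 3.01×10^11 = 4.27×10^11 K⁴.
Q = 0.33 × 5.67×10⁻⁸ × 0.840 × 4.27×10^11 = 6720 W.

Q ≈ 6720 W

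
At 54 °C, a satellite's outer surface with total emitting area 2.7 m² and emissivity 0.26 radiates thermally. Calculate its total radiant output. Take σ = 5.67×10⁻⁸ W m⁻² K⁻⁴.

P ≈ 455 W

54 °C = 327 K.
P = εσAT⁴ = 0.26 × 5.67×10⁻⁸ × 2.70 × (327)⁴ = 0.26 × 5.67×10⁻⁸ × 2.70 × 1.14×10^10.
P = 455 W.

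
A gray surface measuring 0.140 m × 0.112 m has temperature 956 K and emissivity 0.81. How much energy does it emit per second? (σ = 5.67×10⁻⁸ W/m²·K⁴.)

A = 0.140 × 0.112 = 0.0157 m².
P = εσAT⁴ = 0.81 × 5.67×10⁻⁸ × 0.0157 × (956)⁴ = 0.81 × 5.67×10⁻⁸ × 0.0157 × 8.35×10^11.
P = 602 W.

P ≈ 602 W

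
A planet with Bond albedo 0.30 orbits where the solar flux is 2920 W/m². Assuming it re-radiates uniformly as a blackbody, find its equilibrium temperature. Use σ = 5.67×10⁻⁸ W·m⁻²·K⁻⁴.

Power absorbed = (1−a)S·πR²; power emitted = 4πR²σT⁴. Equating and cancelling πR²:
T = ((1−a)S / 4σ)^(1/4) = (2040 / (4 × 5.67×10⁻⁸))^(1/4) = (9.01×10^9)^(1/4).
T = 308 K.

T ≈ 308 K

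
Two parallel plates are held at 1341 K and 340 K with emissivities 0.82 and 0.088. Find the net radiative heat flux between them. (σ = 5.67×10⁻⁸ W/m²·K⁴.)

q ≈ 15800 W/m²

For two large parallel gray plates, q = σ(T₁⁴ − T₂⁴) / (1/ε₁ + 1/ε₂ − 1).
1/ε₁ + 1/ε₂ − 1 = 1/0.82 + 1/0.088 − 1 = 11.58.
T₁⁴ − T₂⁴ = 3.23×10^12 − 1.34×10^10 = 3.22×10^12 K⁴.
q = 5.67×10⁻⁸ × 3.22×10^12 / 11.58 = 15800 W/m².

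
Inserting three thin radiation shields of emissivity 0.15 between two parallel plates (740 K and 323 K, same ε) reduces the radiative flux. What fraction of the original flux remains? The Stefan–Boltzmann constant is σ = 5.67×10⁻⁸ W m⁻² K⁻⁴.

ratio ≈ 0.250

With N identical shields there are N+1 = 4 gaps in series, each with the same radiative resistance, so the flux falls to 1/(N+1) of its unshielded value.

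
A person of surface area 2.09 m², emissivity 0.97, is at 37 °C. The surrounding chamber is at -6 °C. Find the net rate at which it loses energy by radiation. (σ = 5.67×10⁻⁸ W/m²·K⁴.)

Q ≈ 477 W

Convert: 37 °C = 310 K; -6 °C = 267 K.
Q = εσA(T⁴ − T_s⁴). T⁴ − T_s⁴ = (310)⁴ − (267)⁴ = 9.24×10^9 − 5.08×10^9 = 4.15×10^9 K⁴.
Q = 0.97 × 5.67×10⁻⁸ × 2.09 × 4.15×10^9 = 477 W.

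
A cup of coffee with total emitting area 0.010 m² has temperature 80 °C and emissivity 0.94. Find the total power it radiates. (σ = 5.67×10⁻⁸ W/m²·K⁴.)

80 °C = 353 K.
P = εσAT⁴ = 0.94 × 5.67×10⁻⁸ × 0.0100 × (353)⁴ = 0.94 × 5.67×10⁻⁸ × 0.0100 × 1.55×10^10.
P = 8.28 W.

P ≈ 8.28 W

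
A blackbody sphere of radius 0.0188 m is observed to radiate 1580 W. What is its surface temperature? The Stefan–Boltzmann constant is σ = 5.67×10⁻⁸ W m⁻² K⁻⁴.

T ≈ 1580 K

A = 4πr² = 4π × (0.0188)² = 4.44×10^-3 m².
From P = σAT⁴, T = (P / σA)^(1/4) = (1580 / (5.67×10⁻⁸ × 4.44×10^-3))^(1/4).
T = (6.27×10^12)^(1/4) = 1580 K.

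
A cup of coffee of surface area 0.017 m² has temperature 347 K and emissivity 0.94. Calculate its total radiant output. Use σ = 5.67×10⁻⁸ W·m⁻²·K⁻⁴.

P ≈ 13.1 W

Stefan–Boltzmann: P = εσAT⁴ = 0.94 × 5.67×10⁻⁸ × 0.0170 × (347)⁴ = 0.94 × 5.67×10⁻⁸ × 0.0170 × 1.45×10^10.
P = 13.1 W.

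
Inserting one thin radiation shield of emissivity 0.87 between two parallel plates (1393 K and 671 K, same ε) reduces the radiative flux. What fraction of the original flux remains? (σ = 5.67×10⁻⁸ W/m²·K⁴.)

ratio ≈ 0.500

With N identical shields there are N+1 = 2 gaps in series, each with the same radiative resistance, so the flux falls to 1/(N+1) of its unshielded value.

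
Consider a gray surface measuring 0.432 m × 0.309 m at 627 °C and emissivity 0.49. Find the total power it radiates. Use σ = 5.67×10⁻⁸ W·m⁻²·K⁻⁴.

P ≈ 2430 W

A = 0.432 × 0.309 = 0.133 m².
627 °C = 900 K.
Stefan–Boltzmann: P = εσAT⁴ = 0.49 × 5.67×10⁻⁸ × 0.133 × (900)⁴ = 0.49 × 5.67×10⁻⁸ × 0.133 × 6.56×10^11.
P = 2430 W.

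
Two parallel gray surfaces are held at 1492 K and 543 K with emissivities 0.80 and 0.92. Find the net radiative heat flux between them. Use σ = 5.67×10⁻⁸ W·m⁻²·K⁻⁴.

For two large parallel gray plates, q = σ(T₁⁴ − T₂⁴) / (1/ε₁ + 1/ε₂ − 1).
1/ε₁ + 1/ε₂ − 1 = 1/0.80 + 1/0.92 − 1 = 1.337.
T₁⁴ − T₂⁴ = 4.96×10^12 − 8.69×10^10 = 4.87×10^12 K⁴.
q = 5.67×10⁻⁸ × 4.87×10^12 / 1.337 = 2.06×10^5 W/m².

q ≈ 2.06×10^5 W/m²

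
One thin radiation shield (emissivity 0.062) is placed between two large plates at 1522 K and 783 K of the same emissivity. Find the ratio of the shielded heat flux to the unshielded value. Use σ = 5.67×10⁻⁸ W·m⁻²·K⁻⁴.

ratio ≈ 0.500

With N identical shields there are N+1 = 2 gaps in series, each with the same radiative resistance, so the flux falls to 1/(N+1) of its unshielded value.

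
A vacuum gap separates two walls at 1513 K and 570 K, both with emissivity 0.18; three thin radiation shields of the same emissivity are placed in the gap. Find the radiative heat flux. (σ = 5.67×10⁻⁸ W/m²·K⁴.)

Each of the 4 gaps contributes resistance (2/ε − 1) = 2/0.18 − 1 = 10.11; total = 40.44.
q = σ(T₁⁴ − T₂⁴) / 40.44 = 5.67×10⁻⁸ × 5.13×10^12 / 40.44 = 7200 W/m².

q ≈ 7200 W/m²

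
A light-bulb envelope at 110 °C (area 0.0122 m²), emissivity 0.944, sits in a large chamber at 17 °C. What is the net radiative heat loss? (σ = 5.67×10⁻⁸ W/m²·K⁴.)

Convert: 110 °C = 383 K; 17 °C = 290 K.
Q = εσA(T⁴ − T_s⁴). T⁴ − T_s⁴ = (383)⁴ − (290)⁴ = 2.15×10^10 − 7.07×10^9 = 1.44×10^10 K⁴.
Q = 0.944 × 5.67×10⁻⁸ × 0.0122 × 1.44×10^10 = 9.43 W.

Q ≈ 9.43 W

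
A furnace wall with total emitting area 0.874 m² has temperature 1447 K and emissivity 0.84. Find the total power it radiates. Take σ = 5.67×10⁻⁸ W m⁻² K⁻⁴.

Stefan–Boltzmann: P = εσAT⁴ = 0.84 × 5.67×10⁻⁸ × 0.874 × (1447)⁴ = 0.84 × 5.67×10⁻⁸ × 0.874 × 4.38×10^12.
P = 1.82×10^5 W.

P ≈ 1.82×10^5 W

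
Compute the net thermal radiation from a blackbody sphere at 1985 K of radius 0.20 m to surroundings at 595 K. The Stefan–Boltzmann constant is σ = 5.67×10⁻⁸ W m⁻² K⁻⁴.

A = 4πr² = 4π × (0.20)² = 0.503 m².
Q = σA(T⁴ − T_s⁴). T⁴ − T_s⁴ = (1985)⁴ − (595)⁴ = 1.55×10^13 − 1.25×10^11 = 1.54×10^13 K⁴.
Q = 5.67×10⁻⁸ × 0.503 × 1.54×10^13 = 4.39×10^5 W.

Q ≈ 4.39×10^5 W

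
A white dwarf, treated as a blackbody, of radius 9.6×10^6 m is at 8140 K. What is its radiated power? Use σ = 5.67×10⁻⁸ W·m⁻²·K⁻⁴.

A = 4πr² = 4π × (9.6×10^6)² = 1.16×10^15 m².
P = σAT⁴ = 5.67×10⁻⁸ × 1.16×10^15 × (8140)⁴ = 5.67×10⁻⁸ × 1.16×10^15 × 4.39×10^15.
P = 2.88×10^23 W.

P ≈ 2.88×10^23 W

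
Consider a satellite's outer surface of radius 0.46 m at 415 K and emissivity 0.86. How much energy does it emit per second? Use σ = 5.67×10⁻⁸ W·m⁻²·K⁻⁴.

P ≈ 3850 W

A = 4πr² = 4π × (0.46)² = 2.66 m².
Stefan–Boltzmann: P = εσAT⁴ = 0.86 × 5.67×10⁻⁸ × 2.66 × (415)⁴ = 0.86 × 5.67×10⁻⁸ × 2.66 × 2.97×10^10.
P = 3850 W.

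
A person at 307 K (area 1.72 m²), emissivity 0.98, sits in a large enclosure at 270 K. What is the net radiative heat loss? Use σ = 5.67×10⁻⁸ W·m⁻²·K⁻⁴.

Q ≈ 341 W

Q = εσA(T⁴ − T_s⁴). T⁴ − T_s⁴ = (307)⁴ − (270)⁴ = 8.88×10^9 − 5.31×10^9 = 3.57×10^9 K⁴.
Q = 0.98 × 5.67×10⁻⁸ × 1.72 × 3.57×10^9 = 341 W.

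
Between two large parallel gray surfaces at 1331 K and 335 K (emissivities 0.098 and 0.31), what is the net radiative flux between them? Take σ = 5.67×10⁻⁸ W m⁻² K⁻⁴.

For two large parallel gray plates, q = σ(T₁⁴ − T₂⁴) / (1/ε₁ + 1/ε₂ − 1).
1/ε₁ + 1/ε₂ − 1 = 1/0.098 + 1/0.31 − 1 = 12.43.
T₁⁴ − T₂⁴ = 3.14×10^12 − 1.26×10^10 = 3.13×10^12 K⁴.
q = 5.67×10⁻⁸ × 3.13×10^12 / 12.43 = 14300 W/m².

q ≈ 14300 W/m²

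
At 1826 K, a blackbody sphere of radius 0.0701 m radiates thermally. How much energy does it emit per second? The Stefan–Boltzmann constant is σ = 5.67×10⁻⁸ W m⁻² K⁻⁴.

P ≈ 38900 W

A = 4πr² = 4π × (0.0701)² = 0.0618 m².
P = σAT⁴ = 5.67×10⁻⁸ × 0.0618 × (1826)⁴ = 5.67×10⁻⁸ × 0.0618 × 1.11×10^13.
P = 38900 W.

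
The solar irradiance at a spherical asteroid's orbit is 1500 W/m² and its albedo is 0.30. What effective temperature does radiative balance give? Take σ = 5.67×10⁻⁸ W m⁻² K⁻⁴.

Power absorbed = (1−a)S·πR²; power emitted = 4πR²σT⁴. Equating and cancelling πR²:
T = ((1−a)S / 4σ)^(1/4) = (1050 / (4 × 5.67×10⁻⁸))^(1/4) = (4.63×10^9)^(1/4).
T = 261 K.

T ≈ 261 K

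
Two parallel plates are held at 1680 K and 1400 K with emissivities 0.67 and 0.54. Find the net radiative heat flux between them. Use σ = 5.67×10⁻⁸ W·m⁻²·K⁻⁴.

For two large parallel gray plates, q = σ(T₁⁴ − T₂⁴) / (1/ε₁ + 1/ε₂ − 1).
1/ε₁ + 1/ε₂ − 1 = 1/0.67 + 1/0.54 − 1 = 2.344.
T₁⁴ − T₂⁴ = 7.97×10^12 − 3.84×10^12 = 4.12×10^12 K⁴.
q = 5.67×10⁻⁸ × 4.12×10^12 / 2.344 = 99700 W/m².

q ≈ 99700 W/m²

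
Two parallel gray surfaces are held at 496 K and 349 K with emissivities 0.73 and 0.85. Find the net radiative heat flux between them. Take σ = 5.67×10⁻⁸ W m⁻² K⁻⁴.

For two large parallel gray plates, q = σ(T₁⁴ − T₂⁴) / (1/ε₁ + 1/ε₂ − 1).
1/ε₁ + 1/ε₂ − 1 = 1/0.73 + 1/0.85 − 1 = 1.546.
T₁⁴ − T₂⁴ = 6.05×10^10 − 1.48×10^10 = 4.57×10^10 K⁴.
q = 5.67×10⁻⁸ × 4.57×10^10 / 1.546 = 1680 W/m².

q ≈ 1680 W/m²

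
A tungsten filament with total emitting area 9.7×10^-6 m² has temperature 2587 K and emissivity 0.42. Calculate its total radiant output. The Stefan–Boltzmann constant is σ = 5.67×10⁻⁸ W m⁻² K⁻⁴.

P ≈ 10.3 W

Stefan–Boltzmann: P = εσAT⁴ = 0.42 × 5.67×10⁻⁸ × 9.70×10^-6 × (2587)⁴ = 0.42 × 5.67×10⁻⁸ × 9.70×10^-6 × 4.48×10^13.
P = 10.3 W.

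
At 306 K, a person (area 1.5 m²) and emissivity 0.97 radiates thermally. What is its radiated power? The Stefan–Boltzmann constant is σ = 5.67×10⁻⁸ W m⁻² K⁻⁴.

P = εσAT⁴ = 0.97 × 5.67×10⁻⁸ × 1.50 × (306)⁴ = 0.97 × 5.67×10⁻⁸ × 1.50 × 8.77×10^9.
P = 723 W.

P ≈ 723 W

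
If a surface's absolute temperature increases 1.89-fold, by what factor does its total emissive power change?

P ∝ T⁴, so the power scales as (1.89)⁴ = 12.8.

factor ≈ 12.8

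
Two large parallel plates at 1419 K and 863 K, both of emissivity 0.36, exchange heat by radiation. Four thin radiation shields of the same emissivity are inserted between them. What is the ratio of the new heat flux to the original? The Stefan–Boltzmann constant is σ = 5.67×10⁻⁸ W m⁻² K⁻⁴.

With N identical shields there are N+1 = 5 gaps in series, each with the same radiative resistance, so the flux falls to 1/(N+1) of its unshielded value.

ratio ≈ 0.200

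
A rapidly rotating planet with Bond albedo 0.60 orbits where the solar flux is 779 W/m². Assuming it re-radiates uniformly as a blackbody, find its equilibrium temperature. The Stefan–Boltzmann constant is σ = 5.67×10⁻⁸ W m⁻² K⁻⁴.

T ≈ 193 K

Power absorbed = (1−a)S·πR²; power emitted = 4πR²σT⁴. Equating and cancelling πR²:
T = ((1−a)S / 4σ)^(1/4) = (312 / (4 × 5.67×10⁻⁸))^(1/4) = (1.37×10^9)^(1/4).
T = 193 K.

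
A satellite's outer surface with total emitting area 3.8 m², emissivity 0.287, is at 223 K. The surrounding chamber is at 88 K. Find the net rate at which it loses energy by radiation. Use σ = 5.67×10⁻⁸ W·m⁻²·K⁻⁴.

Q ≈ 149 W

Q = εσA(T⁴ − T_s⁴). T⁴ − T_s⁴ = (223)⁴ − (88)⁴ = 2.47×10^9 − 6.00×10^7 = 2.41×10^9 K⁴.
Q = 0.287 × 5.67×10⁻⁸ × 3.80 × 2.41×10^9 = 149 W.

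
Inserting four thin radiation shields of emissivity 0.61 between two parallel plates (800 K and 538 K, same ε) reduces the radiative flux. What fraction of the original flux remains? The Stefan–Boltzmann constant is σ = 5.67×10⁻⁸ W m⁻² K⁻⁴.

ratio ≈ 0.200

With N identical shields there are N+1 = 5 gaps in series, each with the same radiative resistance, so the flux falls to 1/(N+1) of its unshielded value.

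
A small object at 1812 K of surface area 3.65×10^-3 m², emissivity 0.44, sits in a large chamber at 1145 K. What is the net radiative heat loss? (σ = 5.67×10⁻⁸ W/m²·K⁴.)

Q ≈ 825 W

Q = εσA(T⁴ − T_s⁴). T⁴ − T_s⁴ = (1812)⁴ − (1145)⁴ = 1.08×10^13 − 1.72×10^12 = 9.06×10^12 K⁴.
Q = 0.44 × 5.67×10⁻⁸ × 3.65×10^-3 × 9.06×10^12 = 825 W.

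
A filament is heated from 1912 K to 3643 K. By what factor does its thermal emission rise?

P ∝ T⁴, so the ratio is (3643/1912)⁴ = (1.905)⁴ = 13.2.

ratio ≈ 13.2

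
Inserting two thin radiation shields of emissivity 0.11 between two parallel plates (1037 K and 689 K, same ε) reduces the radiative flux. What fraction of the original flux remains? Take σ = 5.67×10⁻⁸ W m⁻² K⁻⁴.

With N identical shields there are N+1 = 3 gaps in series, each with the same radiative resistance, so the flux falls to 1/(N+1) of its unshielded value.

ratio ≈ 0.333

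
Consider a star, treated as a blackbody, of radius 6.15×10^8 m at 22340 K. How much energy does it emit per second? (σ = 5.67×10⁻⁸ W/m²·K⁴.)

P ≈ 6.71×10^28 W

A = 4πr² = 4π × (6.15×10^8)² = 4.75×10^18 m².
P = σAT⁴ = 5.67×10⁻⁸ × 4.75×10^18 × (22340)⁴ = 5.67×10⁻⁸ × 4.75×10^18 × 2.49×10^17.
P = 6.71×10^28 W.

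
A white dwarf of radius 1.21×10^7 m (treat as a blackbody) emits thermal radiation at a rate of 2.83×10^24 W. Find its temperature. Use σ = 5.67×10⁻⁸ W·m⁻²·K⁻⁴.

T ≈ 12800 K

A = 4πr² = 4π × (1.21×10^7)² = 1.84×10^15 m².
From P = σAT⁴, T = (P / σA)^(1/4) = (2.83×10^24 / (5.67×10⁻⁸ × 1.84×10^15))^(1/4).
T = (2.71×10^16)^(1/4) = 12800 K.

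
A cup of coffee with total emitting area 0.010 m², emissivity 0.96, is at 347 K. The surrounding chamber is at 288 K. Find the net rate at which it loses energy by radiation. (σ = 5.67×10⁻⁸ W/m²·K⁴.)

Q ≈ 4.15 W

Q = εσA(T⁴ − T_s⁴). T⁴ − T_s⁴ = (347)⁴ − (288)⁴ = 1.45×10^10 − 6.88×10^9 = 7.62×10^9 K⁴.
Q = 0.96 × 5.67×10⁻⁸ × 0.0100 × 7.62×10^9 = 4.15 W.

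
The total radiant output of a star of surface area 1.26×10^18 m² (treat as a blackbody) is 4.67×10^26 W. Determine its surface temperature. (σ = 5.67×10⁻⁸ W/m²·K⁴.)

From P = σAT⁴, T = (P / σA)^(1/4) = (4.67×10^26 / (5.67×10⁻⁸ × 1.26×10^18))^(1/4).
T = (6.54×10^15)^(1/4) = 8990 K.

T ≈ 8990 K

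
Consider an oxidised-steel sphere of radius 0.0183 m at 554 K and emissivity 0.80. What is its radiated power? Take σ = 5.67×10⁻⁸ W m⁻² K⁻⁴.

P ≈ 18.0 W

A = 4πr² = 4π × (0.0183)² = 4.21×10^-3 m².
Stefan–Boltzmann: P = εσAT⁴ = 0.80 × 5.67×10⁻⁸ × 4.21×10^-3 × (554)⁴ = 0.80 × 5.67×10⁻⁸ × 4.21×10^-3 × 9.42×10^10.
P = 18.0 W.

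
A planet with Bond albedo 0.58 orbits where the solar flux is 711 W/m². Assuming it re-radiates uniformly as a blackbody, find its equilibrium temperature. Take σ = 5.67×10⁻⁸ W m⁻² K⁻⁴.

T ≈ 190 K

Power absorbed = (1−a)S·πR²; power emitted = 4πR²σT⁴. Equating and cancelling πR²:
T = ((1−a)S / 4σ)^(1/4) = (299 / (4 × 5.67×10⁻⁸))^(1/4) = (1.32×10^9)^(1/4).
T = 190 K.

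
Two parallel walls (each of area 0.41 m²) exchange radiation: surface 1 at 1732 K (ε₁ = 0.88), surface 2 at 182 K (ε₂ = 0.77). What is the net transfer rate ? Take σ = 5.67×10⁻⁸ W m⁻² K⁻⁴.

For two large parallel gray plates, q = σ(T₁⁴ − T₂⁴) / (1/ε₁ + 1/ε₂ − 1).
1/ε₁ + 1/ε₂ − 1 = 1/0.88 + 1/0.77 − 1 = 1.435.
T₁⁴ − T₂⁴ = 9.00×10^12 − 1.10×10^9 = 9.00×10^12 K⁴.
q = 5.67×10⁻⁸ × 9.00×10^12 / 1.435 = 3.56×10^5 W/m².
Q = q·A = 3.56×10^5 × 0.41 = 1.46×10^5 W.

Q ≈ 1.46×10^5 W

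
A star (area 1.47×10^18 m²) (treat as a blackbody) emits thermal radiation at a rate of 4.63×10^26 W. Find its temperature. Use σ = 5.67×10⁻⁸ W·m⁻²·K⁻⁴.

T ≈ 8630 K

From P = σAT⁴, T = (P / σA)^(1/4) = (4.63×10^26 / (5.67×10⁻⁸ × 1.47×10^18))^(1/4).
T = (5.55×10^15)^(1/4) = 8630 K.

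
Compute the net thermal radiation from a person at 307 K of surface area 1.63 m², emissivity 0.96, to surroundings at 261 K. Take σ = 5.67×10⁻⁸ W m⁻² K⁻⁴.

Q ≈ 376 W

Q = εσA(T⁴ − T_s⁴). T⁴ − T_s⁴ = (307)⁴ − (261)⁴ = 8.88×10^9 − 4.64×10^9 = 4.24×10^9 K⁴.
Q = 0.96 × 5.67×10⁻⁸ × 1.63 × 4.24×10^9 = 376 W.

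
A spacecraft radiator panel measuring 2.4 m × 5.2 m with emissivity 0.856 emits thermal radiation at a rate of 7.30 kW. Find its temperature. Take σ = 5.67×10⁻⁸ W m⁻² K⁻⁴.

A = 2.4 × 5.2 = 12.5 m².
From P = εσAT⁴, T = (P / εσA)^(1/4) = (7300 / (0.856 × 5.67×10⁻⁸ × 12.5))^(1/4).
T = (1.21×10^10)^(1/4) = 331 K.

T ≈ 331 K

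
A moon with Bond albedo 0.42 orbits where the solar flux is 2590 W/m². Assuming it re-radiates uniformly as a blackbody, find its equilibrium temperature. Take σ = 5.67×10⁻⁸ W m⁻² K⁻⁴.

T ≈ 285 K

Power absorbed = (1−a)S·πR²; power emitted = 4πR²σT⁴. Equating and cancelling πR²:
T = ((1−a)S / 4σ)^(1/4) = (1500 / (4 × 5.67×10⁻⁸))^(1/4) = (6.62×10^9)^(1/4).
T = 285 K.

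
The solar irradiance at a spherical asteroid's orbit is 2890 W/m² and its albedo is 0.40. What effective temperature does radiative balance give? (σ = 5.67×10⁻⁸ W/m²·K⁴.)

T ≈ 296 K

Power absorbed = (1−a)S·πR²; power emitted = 4πR²σT⁴. Equating and cancelling πR²:
T = ((1−a)S / 4σ)^(1/4) = (1730 / (4 × 5.67×10⁻⁸))^(1/4) = (7.65×10^9)^(1/4).
T = 296 K.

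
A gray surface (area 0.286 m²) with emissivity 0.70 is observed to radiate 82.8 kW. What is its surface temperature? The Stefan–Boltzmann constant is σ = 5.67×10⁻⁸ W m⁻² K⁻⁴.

T ≈ 1640 K

From P = εσAT⁴, T = (P / εσA)^(1/4) = (82800 / (0.70 × 5.67×10⁻⁸ × 0.286))^(1/4).
T = (7.29×10^12)^(1/4) = 1640 K.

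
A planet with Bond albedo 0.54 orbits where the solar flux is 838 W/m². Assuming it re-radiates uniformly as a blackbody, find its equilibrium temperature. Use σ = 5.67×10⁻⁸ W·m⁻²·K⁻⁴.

Power absorbed = (1−a)S·πR²; power emitted = 4πR²σT⁴. Equating and cancelling πR²:
T = ((1−a)S / 4σ)^(1/4) = (385 / (4 × 5.67×10⁻⁸))^(1/4) = (1.70×10^9)^(1/4).
T = 203 K.

T ≈ 203 K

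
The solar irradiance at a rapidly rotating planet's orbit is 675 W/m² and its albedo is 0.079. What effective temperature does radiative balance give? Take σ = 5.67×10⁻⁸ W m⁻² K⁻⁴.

T ≈ 229 K

Power absorbed = (1−a)S·πR²; power emitted = 4πR²σT⁴. Equating and cancelling πR²:
T = ((1−a)S / 4σ)^(1/4) = (622 / (4 × 5.67×10⁻⁸))^(1/4) = (2.74×10^9)^(1/4).
T = 229 K.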